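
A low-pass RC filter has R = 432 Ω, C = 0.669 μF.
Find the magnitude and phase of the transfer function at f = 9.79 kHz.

Step 1 — Angular frequency: ω = 2π·9790 = 6.151e+04 rad/s.
Step 2 — Transfer function: H(jω) = 1/(1 + jωRC).
Step 3 — Denominator: 1 + jωRC = 1 + j·6.151e+04·432·6.69e-07 = 1 + j17.78.
Step 4 — H = 0.003154 - j0.05607.
Step 5 — Magnitude: |H| = 0.05616 (-25.0 dB); phase: φ = -86.8°.

|H| = 0.05616 (-25.0 dB), φ = -86.8°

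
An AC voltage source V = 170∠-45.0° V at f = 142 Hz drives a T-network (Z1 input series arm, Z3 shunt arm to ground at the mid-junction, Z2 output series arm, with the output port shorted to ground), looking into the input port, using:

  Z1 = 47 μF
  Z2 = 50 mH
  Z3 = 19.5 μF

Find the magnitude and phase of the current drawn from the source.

Step 1 — Angular frequency: ω = 2π·f = 2π·142 = 892.2 rad/s.
Step 2 — Component impedances:
  Z1: Z = 1/(jωC) = -j/(ω·C) = 0 - j23.85 Ω
  Z2: Z = jωL = j·892.2·0.05 = 0 + j44.61 Ω
  Z3: Z = 1/(jωC) = -j/(ω·C) = 0 - j57.48 Ω
Step 3 — With the output port shorted to ground, the output series arm Z2 runs from the junction to ground; the shunt arm Z3 also runs from the junction to ground. They appear in parallel: Z3 || Z2 = 0 + j199.3 Ω.
Step 4 — Series with input arm Z1: Z_in = Z1 + (Z3 || Z2) = 0 + j175.4 Ω = 175.4∠90.0° Ω.
Step 5 — Source phasor: V = 170∠-45.0° V = 120.2 - j120.2 V.
Step 6 — Ohm's law: I = V / Z_total = (120.2 - j120.2) / (0 + j175.4) = -0.6852 - j0.6852 A.
Step 7 — Convert to polar: |I| = 0.969 A, ∠I = -135.0°.

I = 0.969∠-135.0° A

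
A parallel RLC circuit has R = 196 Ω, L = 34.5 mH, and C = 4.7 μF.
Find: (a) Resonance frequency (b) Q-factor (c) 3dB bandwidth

Step 1 — Resonance: ω₀ = 1/√(LC) = 1/√(0.0345·4.7e-06) = 2483 rad/s.
Step 2 — f₀ = ω₀/(2π) = 395.2 Hz.
Step 3 — Parallel Q: Q = R/(ω₀L) = 196/(2483·0.0345) = 2.288.
Step 4 — Bandwidth: Δω = ω₀/Q = 1086 rad/s; BW = Δω/(2π) = 172.8 Hz.

(a) f₀ = 395.2 Hz  (b) Q = 2.288  (c) BW = 172.8 Hz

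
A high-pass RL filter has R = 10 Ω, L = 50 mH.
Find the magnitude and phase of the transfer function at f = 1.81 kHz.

Step 1 — Angular frequency: ω = 2π·1810 = 1.137e+04 rad/s.
Step 2 — Transfer function: H(jω) = jωL/(R + jωL).
Step 3 — Numerator jωL = j·568.6; denominator R + jωL = 10 + j568.6.
Step 4 — H = 0.9997 + j0.01758.
Step 5 — Magnitude: |H| = 0.9998 (-0.0 dB); phase: φ = 1.0°.

|H| = 0.9998 (-0.0 dB), φ = 1.0°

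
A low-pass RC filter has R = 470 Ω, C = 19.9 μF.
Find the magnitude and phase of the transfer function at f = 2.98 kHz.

Step 1 — Angular frequency: ω = 2π·2980 = 1.872e+04 rad/s.
Step 2 — Transfer function: H(jω) = 1/(1 + jωRC).
Step 3 — Denominator: 1 + jωRC = 1 + j·1.872e+04·470·1.99e-05 = 1 + j175.1.
Step 4 — H = 3.261e-05 - j0.00571.
Step 5 — Magnitude: |H| = 0.00571 (-44.9 dB); phase: φ = -89.7°.

|H| = 0.00571 (-44.9 dB), φ = -89.7°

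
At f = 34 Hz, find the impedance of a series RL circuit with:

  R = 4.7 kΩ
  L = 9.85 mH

Step 1 — Angular frequency: ω = 2π·f = 2π·34 = 213.6 rad/s.
Step 2 — Component impedances:
  R: Z = R = 4700 Ω
  L: Z = jωL = j·213.6·0.00985 = 0 + j2.104 Ω
Step 3 — Series combination: Z_total = R + L = 4700 + j2.104 Ω = 4700∠0.0° Ω.

Z = 4700 + j2.104 Ω = 4700∠0.0° Ω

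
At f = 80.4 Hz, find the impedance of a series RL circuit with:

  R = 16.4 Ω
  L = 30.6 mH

Step 1 — Angular frequency: ω = 2π·f = 2π·80.4 = 505.2 rad/s.
Step 2 — Component impedances:
  R: Z = R = 16.4 Ω
  L: Z = jωL = j·505.2·0.0306 = 0 + j15.46 Ω
Step 3 — Series combination: Z_total = R + L = 16.4 + j15.46 Ω = 22.54∠43.3° Ω.

Z = 16.4 + j15.46 Ω = 22.54∠43.3° Ω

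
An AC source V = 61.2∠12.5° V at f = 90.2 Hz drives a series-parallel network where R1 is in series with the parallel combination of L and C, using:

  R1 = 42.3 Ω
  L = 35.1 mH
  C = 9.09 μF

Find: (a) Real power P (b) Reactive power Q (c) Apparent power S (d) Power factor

Step 1 — Angular frequency: ω = 2π·f = 2π·90.2 = 566.7 rad/s.
Step 2 — Component impedances:
  R1: Z = R = 42.3 Ω
  L: Z = jωL = j·566.7·0.0351 = 0 + j19.89 Ω
  C: Z = 1/(jωC) = -j/(ω·C) = 0 - j194.1 Ω
Step 3 — Parallel branch: L || C = 1/(1/L + 1/C) = 0 + j22.16 Ω.
Step 4 — Series with R1: Z_total = R1 + (L || C) = 42.3 + j22.16 Ω = 47.75∠27.7° Ω.
Step 5 — Source phasor: V = 61.2∠12.5° V = 59.75 + j13.25 V.
Step 6 — Current: I = V / Z = 1.237 - j0.335 A = 1.282∠-15.2° A.
Step 7 — Complex power: S = V·I* = 69.47 + j36.4 VA.
Step 8 — Real power: P = Re(S) = 69.47 W.
Step 9 — Reactive power: Q = Im(S) = 36.4 VAR.
Step 10 — Apparent power: |S| = 78.43 VA.
Step 11 — Power factor: PF = P/|S| = 0.8858 (lagging).

(a) P = 69.47 W  (b) Q = 36.4 VAR  (c) S = 78.43 VA  (d) PF = 0.8858 (lagging)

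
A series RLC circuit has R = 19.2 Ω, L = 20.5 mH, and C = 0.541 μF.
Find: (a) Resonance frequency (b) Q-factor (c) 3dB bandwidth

Step 1 — Resonance condition Im(Z)=0 gives ω₀ = 1/√(LC).
Step 2 — ω₀ = 1/√(0.0205·5.41e-07) = 9496 rad/s.
Step 3 — f₀ = ω₀/(2π) = 1511 Hz.
Step 4 — Series Q: Q = ω₀L/R = 9496·0.0205/19.2 = 10.14.
Step 5 — 3dB bandwidth: Δω = ω₀/Q = 936.6 rad/s; BW = Δω/(2π) = 149.1 Hz.

(a) f₀ = 1511 Hz  (b) Q = 10.14  (c) BW = 149.1 Hz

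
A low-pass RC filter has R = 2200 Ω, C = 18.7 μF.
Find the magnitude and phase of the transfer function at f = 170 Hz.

Step 1 — Angular frequency: ω = 2π·170 = 1068 rad/s.
Step 2 — Transfer function: H(jω) = 1/(1 + jωRC).
Step 3 — Denominator: 1 + jωRC = 1 + j·1068·2200·1.87e-05 = 1 + j43.94.
Step 4 — H = 0.0005176 - j0.02274.
Step 5 — Magnitude: |H| = 0.02275 (-32.9 dB); phase: φ = -88.7°.

|H| = 0.02275 (-32.9 dB), φ = -88.7°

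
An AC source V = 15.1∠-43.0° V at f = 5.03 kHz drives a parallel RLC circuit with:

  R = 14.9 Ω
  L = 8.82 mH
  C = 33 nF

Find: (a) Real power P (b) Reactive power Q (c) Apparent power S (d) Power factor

Step 1 — Angular frequency: ω = 2π·f = 2π·5030 = 3.16e+04 rad/s.
Step 2 — Component impedances:
  R: Z = R = 14.9 Ω
  L: Z = jωL = j·3.16e+04·0.00882 = 0 + j278.8 Ω
  C: Z = 1/(jωC) = -j/(ω·C) = 0 - j958.8 Ω
Step 3 — Parallel combination: 1/Z_total = 1/R + 1/L + 1/C; Z_total = 14.88 + j0.5641 Ω = 14.89∠2.2° Ω.
Step 4 — Source phasor: V = 15.1∠-43.0° V = 11.04 - j10.3 V.
Step 5 — Current: I = V / Z = 0.715 - j0.7193 A = 1.014∠-45.2° A.
Step 6 — Complex power: S = V·I* = 15.3 + j0.5802 VA.
Step 7 — Real power: P = Re(S) = 15.3 W.
Step 8 — Reactive power: Q = Im(S) = 0.5802 VAR.
Step 9 — Apparent power: |S| = 15.31 VA.
Step 10 — Power factor: PF = P/|S| = 0.9993 (lagging).

(a) P = 15.3 W  (b) Q = 0.5802 VAR  (c) S = 15.31 VA  (d) PF = 0.9993 (lagging)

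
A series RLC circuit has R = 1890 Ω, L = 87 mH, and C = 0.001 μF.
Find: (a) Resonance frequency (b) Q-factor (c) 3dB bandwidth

Step 1 — Resonance: ω₀ = 1/√(LC) = 1/√(0.087·1e-09) = 1.072e+05 rad/s.
Step 2 — f₀ = ω₀/(2π) = 1.706e+04 Hz.
Step 3 — Series Q: Q = ω₀L/R = 1.072e+05·0.087/1890 = 4.935.
Step 4 — Bandwidth: Δω = ω₀/Q = 2.172e+04 rad/s; BW = Δω/(2π) = 3458 Hz.

(a) f₀ = 1.706e+04 Hz  (b) Q = 4.935  (c) BW = 3458 Hz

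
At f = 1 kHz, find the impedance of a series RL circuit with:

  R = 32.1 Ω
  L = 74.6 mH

Step 1 — Angular frequency: ω = 2π·f = 2π·1000 = 6283 rad/s.
Step 2 — Component impedances:
  R: Z = R = 32.1 Ω
  L: Z = jωL = j·6283·0.0746 = 0 + j468.7 Ω
Step 3 — Series combination: Z_total = R + L = 32.1 + j468.7 Ω = 469.8∠86.1° Ω.

Z = 32.1 + j468.7 Ω = 469.8∠86.1° Ω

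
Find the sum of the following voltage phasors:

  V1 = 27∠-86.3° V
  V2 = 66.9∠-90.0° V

Step 1 — Convert each phasor to rectangular form:
  V1 = 27·(cos(-86.3°) + j·sin(-86.3°)) = 1.742 - j26.94 V
  V2 = 66.9·(cos(-90.0°) + j·sin(-90.0°)) = 0 - j66.9 V
Step 2 — Sum components: V_total = 1.742 - j93.84 V.
Step 3 — Convert to polar: |V_total| = 93.86 V, ∠V_total = -88.9°.

V_total = 93.86∠-88.9° V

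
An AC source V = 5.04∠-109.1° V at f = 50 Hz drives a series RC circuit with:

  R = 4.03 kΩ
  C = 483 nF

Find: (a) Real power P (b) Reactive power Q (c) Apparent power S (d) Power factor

Step 1 — Angular frequency: ω = 2π·f = 2π·50 = 314.2 rad/s.
Step 2 — Component impedances:
  R: Z = R = 4030 Ω
  C: Z = 1/(jωC) = -j/(ω·C) = 0 - j6590 Ω
Step 3 — Series combination: Z_total = R + C = 4030 - j6590 Ω = 7725∠-58.6° Ω.
Step 4 — Source phasor: V = 5.04∠-109.1° V = -1.649 - j4.763 V.
Step 5 — Current: I = V / Z = 0.0004146 - j0.0005038 A = 0.0006524∠-50.5° A.
Step 6 — Complex power: S = V·I* = 0.001716 - j0.002805 VA.
Step 7 — Real power: P = Re(S) = 0.001716 W.
Step 8 — Reactive power: Q = Im(S) = -0.002805 VAR.
Step 9 — Apparent power: |S| = 0.003288 VA.
Step 10 — Power factor: PF = P/|S| = 0.5217 (leading).

(a) P = 0.001716 W  (b) Q = -0.002805 VAR  (c) S = 0.003288 VA  (d) PF = 0.5217 (leading)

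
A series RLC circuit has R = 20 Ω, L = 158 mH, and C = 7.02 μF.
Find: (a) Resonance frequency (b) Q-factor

Step 1 — Resonance condition Im(Z)=0 gives ω₀ = 1/√(LC).
Step 2 — ω₀ = 1/√(0.158·7.02e-06) = 949.5 rad/s.
Step 3 — f₀ = ω₀/(2π) = 151.1 Hz.
Step 4 — Series Q: Q = ω₀L/R = 949.5·0.158/20 = 7.501.

(a) f₀ = 151.1 Hz  (b) Q = 7.501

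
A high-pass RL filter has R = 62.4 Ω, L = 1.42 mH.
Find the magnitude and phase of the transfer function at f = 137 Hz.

Step 1 — Angular frequency: ω = 2π·137 = 860.8 rad/s.
Step 2 — Transfer function: H(jω) = jωL/(R + jωL).
Step 3 — Numerator jωL = j·1.222; denominator R + jωL = 62.4 + j1.222.
Step 4 — H = 0.0003836 + j0.01958.
Step 5 — Magnitude: |H| = 0.01958 (-34.2 dB); phase: φ = 88.9°.

|H| = 0.01958 (-34.2 dB), φ = 88.9°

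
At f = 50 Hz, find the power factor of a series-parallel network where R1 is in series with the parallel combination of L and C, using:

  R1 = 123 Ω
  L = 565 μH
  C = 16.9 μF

Step 1 — Angular frequency: ω = 2π·f = 2π·50 = 314.2 rad/s.
Step 2 — Component impedances:
  R1: Z = R = 123 Ω
  L: Z = jωL = j·314.2·0.000565 = 0 + j0.1775 Ω
  C: Z = 1/(jωC) = -j/(ω·C) = 0 - j188.3 Ω
Step 3 — Parallel branch: L || C = 1/(1/L + 1/C) = 0 + j0.1777 Ω.
Step 4 — Series with R1: Z_total = R1 + (L || C) = 123 + j0.1777 Ω = 123∠0.1° Ω.
Step 5 — Power factor: PF = cos(φ) = Re(Z)/|Z| = 123/123 = 1.
Step 6 — Type: Im(Z) = 0.1777 ⇒ lagging (phase φ = 0.1°).

PF = 1 (lagging, φ = 0.1°)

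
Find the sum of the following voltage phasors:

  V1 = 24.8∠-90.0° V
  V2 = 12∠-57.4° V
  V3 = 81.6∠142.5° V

Step 1 — Convert each phasor to rectangular form:
  V1 = 24.8·(cos(-90.0°) + j·sin(-90.0°)) = 0 - j24.8 V
  V2 = 12·(cos(-57.4°) + j·sin(-57.4°)) = 6.465 - j10.11 V
  V3 = 81.6·(cos(142.5°) + j·sin(142.5°)) = -64.74 + j49.67 V
Step 2 — Sum components: V_total = -58.27 + j14.77 V.
Step 3 — Convert to polar: |V_total| = 60.11 V, ∠V_total = 165.8°.

V_total = 60.11∠165.8° V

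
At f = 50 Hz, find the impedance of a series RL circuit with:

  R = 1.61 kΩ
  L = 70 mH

Step 1 — Angular frequency: ω = 2π·f = 2π·50 = 314.2 rad/s.
Step 2 — Component impedances:
  R: Z = R = 1610 Ω
  L: Z = jωL = j·314.2·0.07 = 0 + j21.99 Ω
Step 3 — Series combination: Z_total = R + L = 1610 + j21.99 Ω = 1610∠0.8° Ω.

Z = 1610 + j21.99 Ω = 1610∠0.8° Ω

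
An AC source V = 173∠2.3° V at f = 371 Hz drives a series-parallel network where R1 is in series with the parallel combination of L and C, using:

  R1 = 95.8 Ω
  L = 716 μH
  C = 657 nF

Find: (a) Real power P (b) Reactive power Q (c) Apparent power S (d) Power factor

Step 1 — Angular frequency: ω = 2π·f = 2π·371 = 2331 rad/s.
Step 2 — Component impedances:
  R1: Z = R = 95.8 Ω
  L: Z = jωL = j·2331·0.000716 = 0 + j1.669 Ω
  C: Z = 1/(jωC) = -j/(ω·C) = 0 - j653 Ω
Step 3 — Parallel branch: L || C = 1/(1/L + 1/C) = 0 + j1.673 Ω.
Step 4 — Series with R1: Z_total = R1 + (L || C) = 95.8 + j1.673 Ω = 95.81∠1.0° Ω.
Step 5 — Source phasor: V = 173∠2.3° V = 172.9 + j6.943 V.
Step 6 — Current: I = V / Z = 1.805 + j0.04094 A = 1.806∠1.3° A.
Step 7 — Complex power: S = V·I* = 312.3 + j5.455 VA.
Step 8 — Real power: P = Re(S) = 312.3 W.
Step 9 — Reactive power: Q = Im(S) = 5.455 VAR.
Step 10 — Apparent power: |S| = 312.4 VA.
Step 11 — Power factor: PF = P/|S| = 0.9998 (lagging).

(a) P = 312.3 W  (b) Q = 5.455 VAR  (c) S = 312.4 VA  (d) PF = 0.9998 (lagging)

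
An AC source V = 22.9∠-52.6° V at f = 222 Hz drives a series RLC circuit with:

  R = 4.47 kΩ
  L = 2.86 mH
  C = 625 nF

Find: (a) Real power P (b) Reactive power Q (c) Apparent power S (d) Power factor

Step 1 — Angular frequency: ω = 2π·f = 2π·222 = 1395 rad/s.
Step 2 — Component impedances:
  R: Z = R = 4470 Ω
  L: Z = jωL = j·1395·0.00286 = 0 + j3.989 Ω
  C: Z = 1/(jωC) = -j/(ω·C) = 0 - j1147 Ω
Step 3 — Series combination: Z_total = R + L + C = 4470 - j1143 Ω = 4614∠-14.3° Ω.
Step 4 — Source phasor: V = 22.9∠-52.6° V = 13.91 - j18.19 V.
Step 5 — Current: I = V / Z = 0.003897 - j0.003073 A = 0.004963∠-38.3° A.
Step 6 — Complex power: S = V·I* = 0.1101 - j0.02816 VA.
Step 7 — Real power: P = Re(S) = 0.1101 W.
Step 8 — Reactive power: Q = Im(S) = -0.02816 VAR.
Step 9 — Apparent power: |S| = 0.1137 VA.
Step 10 — Power factor: PF = P/|S| = 0.9688 (leading).

(a) P = 0.1101 W  (b) Q = -0.02816 VAR  (c) S = 0.1137 VA  (d) PF = 0.9688 (leading)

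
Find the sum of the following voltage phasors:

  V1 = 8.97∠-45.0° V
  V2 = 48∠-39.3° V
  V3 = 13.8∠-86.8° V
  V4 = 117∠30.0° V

Step 1 — Convert each phasor to rectangular form:
  V1 = 8.97·(cos(-45.0°) + j·sin(-45.0°)) = 6.343 - j6.343 V
  V2 = 48·(cos(-39.3°) + j·sin(-39.3°)) = 37.14 - j30.4 V
  V3 = 13.8·(cos(-86.8°) + j·sin(-86.8°)) = 0.7703 - j13.78 V
  V4 = 117·(cos(30.0°) + j·sin(30.0°)) = 101.3 + j58.5 V
Step 2 — Sum components: V_total = 145.6 + j7.976 V.
Step 3 — Convert to polar: |V_total| = 145.8 V, ∠V_total = 3.1°.

V_total = 145.8∠3.1° V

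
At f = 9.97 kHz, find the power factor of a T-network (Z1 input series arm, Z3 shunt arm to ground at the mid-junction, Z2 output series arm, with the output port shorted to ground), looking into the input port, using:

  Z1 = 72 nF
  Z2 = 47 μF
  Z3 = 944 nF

Step 1 — Angular frequency: ω = 2π·f = 2π·9970 = 6.264e+04 rad/s.
Step 2 — Component impedances:
  Z1: Z = 1/(jωC) = -j/(ω·C) = 0 - j221.7 Ω
  Z2: Z = 1/(jωC) = -j/(ω·C) = 0 - j0.3396 Ω
  Z3: Z = 1/(jωC) = -j/(ω·C) = 0 - j16.91 Ω
Step 3 — With the output port shorted to ground, the output series arm Z2 runs from the junction to ground; the shunt arm Z3 also runs from the junction to ground. They appear in parallel: Z3 || Z2 = 0 - j0.333 Ω.
Step 4 — Series with input arm Z1: Z_in = Z1 + (Z3 || Z2) = 0 - j222 Ω = 222∠-90.0° Ω.
Step 5 — Power factor: PF = cos(φ) = Re(Z)/|Z| = 0/222 = 0.
Step 6 — Type: Im(Z) = -222 ⇒ leading (phase φ = -90.0°).

PF = 0 (leading, φ = -90.0°)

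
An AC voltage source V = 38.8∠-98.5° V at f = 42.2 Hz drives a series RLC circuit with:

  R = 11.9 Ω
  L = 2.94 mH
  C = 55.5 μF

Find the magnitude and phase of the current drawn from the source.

Step 1 — Angular frequency: ω = 2π·f = 2π·42.2 = 265.2 rad/s.
Step 2 — Component impedances:
  R: Z = R = 11.9 Ω
  L: Z = jωL = j·265.2·0.00294 = 0 + j0.7795 Ω
  C: Z = 1/(jωC) = -j/(ω·C) = 0 - j67.95 Ω
Step 3 — Series combination: Z_total = R + L + C = 11.9 - j67.17 Ω = 68.22∠-80.0° Ω.
Step 4 — Source phasor: V = 38.8∠-98.5° V = -5.735 - j38.37 V.
Step 5 — Ohm's law: I = V / Z_total = (-5.735 - j38.37) / (11.9 - j67.17) = 0.5392 - j0.1809 A.
Step 6 — Convert to polar: |I| = 0.5687 A, ∠I = -18.5°.

I = 0.5687∠-18.5° A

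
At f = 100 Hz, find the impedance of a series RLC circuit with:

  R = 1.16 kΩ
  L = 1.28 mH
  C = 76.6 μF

Step 1 — Angular frequency: ω = 2π·f = 2π·100 = 628.3 rad/s.
Step 2 — Component impedances:
  R: Z = R = 1160 Ω
  L: Z = jωL = j·628.3·0.00128 = 0 + j0.8042 Ω
  C: Z = 1/(jωC) = -j/(ω·C) = 0 - j20.78 Ω
Step 3 — Series combination: Z_total = R + L + C = 1160 - j19.97 Ω = 1160∠-1.0° Ω.

Z = 1160 - j19.97 Ω = 1160∠-1.0° Ω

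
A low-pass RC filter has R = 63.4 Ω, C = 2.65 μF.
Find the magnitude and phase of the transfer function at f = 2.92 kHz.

Step 1 — Angular frequency: ω = 2π·2920 = 1.835e+04 rad/s.
Step 2 — Transfer function: H(jω) = 1/(1 + jωRC).
Step 3 — Denominator: 1 + jωRC = 1 + j·1.835e+04·63.4·2.65e-06 = 1 + j3.082.
Step 4 — H = 0.09522 - j0.2935.
Step 5 — Magnitude: |H| = 0.3086 (-10.2 dB); phase: φ = -72.0°.

|H| = 0.3086 (-10.2 dB), φ = -72.0°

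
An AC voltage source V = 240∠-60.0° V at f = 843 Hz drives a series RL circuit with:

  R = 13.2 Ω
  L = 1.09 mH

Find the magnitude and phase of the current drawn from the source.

Step 1 — Angular frequency: ω = 2π·f = 2π·843 = 5297 rad/s.
Step 2 — Component impedances:
  R: Z = R = 13.2 Ω
  L: Z = jωL = j·5297·0.00109 = 0 + j5.773 Ω
Step 3 — Series combination: Z_total = R + L = 13.2 + j5.773 Ω = 14.41∠23.6° Ω.
Step 4 — Source phasor: V = 240∠-60.0° V = 120 - j207.8 V.
Step 5 — Ohm's law: I = V / Z_total = (120 - j207.8) / (13.2 + j5.773) = 1.85 - j16.56 A.
Step 6 — Convert to polar: |I| = 16.66 A, ∠I = -83.6°.

I = 16.66∠-83.6° A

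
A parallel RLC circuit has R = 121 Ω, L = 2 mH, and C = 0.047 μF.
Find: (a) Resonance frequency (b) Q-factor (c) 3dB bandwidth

Step 1 — Resonance: ω₀ = 1/√(LC) = 1/√(0.002·4.7e-08) = 1.031e+05 rad/s.
Step 2 — f₀ = ω₀/(2π) = 1.642e+04 Hz.
Step 3 — Parallel Q: Q = R/(ω₀L) = 121/(1.031e+05·0.002) = 0.5866.
Step 4 — Bandwidth: Δω = ω₀/Q = 1.758e+05 rad/s; BW = Δω/(2π) = 2.799e+04 Hz.

(a) f₀ = 1.642e+04 Hz  (b) Q = 0.5866  (c) BW = 2.799e+04 Hz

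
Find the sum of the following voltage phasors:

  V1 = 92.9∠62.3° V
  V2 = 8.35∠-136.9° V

Step 1 — Convert each phasor to rectangular form:
  V1 = 92.9·(cos(62.3°) + j·sin(62.3°)) = 43.18 + j82.25 V
  V2 = 8.35·(cos(-136.9°) + j·sin(-136.9°)) = -6.097 - j5.705 V
Step 2 — Sum components: V_total = 37.09 + j76.55 V.
Step 3 — Convert to polar: |V_total| = 85.06 V, ∠V_total = 64.2°.

V_total = 85.06∠64.2° V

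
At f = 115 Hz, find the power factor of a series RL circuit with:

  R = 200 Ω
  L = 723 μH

Step 1 — Angular frequency: ω = 2π·f = 2π·115 = 722.6 rad/s.
Step 2 — Component impedances:
  R: Z = R = 200 Ω
  L: Z = jωL = j·722.6·0.000723 = 0 + j0.5224 Ω
Step 3 — Series combination: Z_total = R + L = 200 + j0.5224 Ω = 200∠0.1° Ω.
Step 4 — Power factor: PF = cos(φ) = Re(Z)/|Z| = 200/200 = 1.
Step 5 — Type: Im(Z) = 0.5224 ⇒ lagging (phase φ = 0.1°).

PF = 1 (lagging, φ = 0.1°)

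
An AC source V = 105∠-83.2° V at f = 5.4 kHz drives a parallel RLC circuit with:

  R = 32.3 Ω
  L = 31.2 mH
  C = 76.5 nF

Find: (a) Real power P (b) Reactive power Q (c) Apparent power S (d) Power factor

Step 1 — Angular frequency: ω = 2π·f = 2π·5400 = 3.393e+04 rad/s.
Step 2 — Component impedances:
  R: Z = R = 32.3 Ω
  L: Z = jωL = j·3.393e+04·0.0312 = 0 + j1059 Ω
  C: Z = 1/(jωC) = -j/(ω·C) = 0 - j385.3 Ω
Step 3 — Parallel combination: 1/Z_total = 1/R + 1/L + 1/C; Z_total = 32.21 - j1.718 Ω = 32.25∠-3.1° Ω.
Step 4 — Source phasor: V = 105∠-83.2° V = 12.43 - j104.3 V.
Step 5 — Current: I = V / Z = 0.557 - j3.207 A = 3.255∠-80.1° A.
Step 6 — Complex power: S = V·I* = 341.3 - j18.2 VA.
Step 7 — Real power: P = Re(S) = 341.3 W.
Step 8 — Reactive power: Q = Im(S) = -18.2 VAR.
Step 9 — Apparent power: |S| = 341.8 VA.
Step 10 — Power factor: PF = P/|S| = 0.9986 (leading).

(a) P = 341.3 W  (b) Q = -18.2 VAR  (c) S = 341.8 VA  (d) PF = 0.9986 (leading)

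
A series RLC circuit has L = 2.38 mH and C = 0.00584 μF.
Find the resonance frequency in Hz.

Step 1 — Resonance condition Im(Z)=0 gives ω₀ = 1/√(LC).
Step 2 — ω₀ = 1/√(0.00238·5.84e-09) = 2.682e+05 rad/s.
Step 3 — f₀ = ω₀/(2π) = 4.269e+04 Hz.

f₀ = 4.269e+04 Hz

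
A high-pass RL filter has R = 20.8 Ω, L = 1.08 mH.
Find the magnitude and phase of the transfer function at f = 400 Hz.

Step 1 — Angular frequency: ω = 2π·400 = 2513 rad/s.
Step 2 — Transfer function: H(jω) = jωL/(R + jωL).
Step 3 — Numerator jωL = j·2.714; denominator R + jωL = 20.8 + j2.714.
Step 4 — H = 0.01674 + j0.1283.
Step 5 — Magnitude: |H| = 0.1294 (-17.8 dB); phase: φ = 82.6°.

|H| = 0.1294 (-17.8 dB), φ = 82.6°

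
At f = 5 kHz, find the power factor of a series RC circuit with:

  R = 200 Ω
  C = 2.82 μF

Step 1 — Angular frequency: ω = 2π·f = 2π·5000 = 3.142e+04 rad/s.
Step 2 — Component impedances:
  R: Z = R = 200 Ω
  C: Z = 1/(jωC) = -j/(ω·C) = 0 - j11.29 Ω
Step 3 — Series combination: Z_total = R + C = 200 - j11.29 Ω = 200.3∠-3.2° Ω.
Step 4 — Power factor: PF = cos(φ) = Re(Z)/|Z| = 200/200.32 = 0.9984.
Step 5 — Type: Im(Z) = -11.29 ⇒ leading (phase φ = -3.2°).

PF = 0.9984 (leading, φ = -3.2°)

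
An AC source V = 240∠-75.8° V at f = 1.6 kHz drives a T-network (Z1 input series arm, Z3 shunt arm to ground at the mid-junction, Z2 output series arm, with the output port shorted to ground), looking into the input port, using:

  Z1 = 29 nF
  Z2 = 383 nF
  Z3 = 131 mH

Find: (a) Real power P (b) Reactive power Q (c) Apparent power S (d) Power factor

Step 1 — Angular frequency: ω = 2π·f = 2π·1600 = 1.005e+04 rad/s.
Step 2 — Component impedances:
  Z1: Z = 1/(jωC) = -j/(ω·C) = 0 - j3430 Ω
  Z2: Z = 1/(jωC) = -j/(ω·C) = 0 - j259.7 Ω
  Z3: Z = jωL = j·1.005e+04·0.131 = 0 + j1317 Ω
Step 3 — With the output port shorted to ground, the output series arm Z2 runs from the junction to ground; the shunt arm Z3 also runs from the junction to ground. They appear in parallel: Z3 || Z2 = 0 - j323.5 Ω.
Step 4 — Series with input arm Z1: Z_in = Z1 + (Z3 || Z2) = 0 - j3754 Ω = 3754∠-90.0° Ω.
Step 5 — Source phasor: V = 240∠-75.8° V = 58.87 - j232.7 V.
Step 6 — Current: I = V / Z = 0.06199 + j0.01568 A = 0.06394∠14.2° A.
Step 7 — Complex power: S = V·I* = 0 - j15.35 VA.
Step 8 — Real power: P = Re(S) = 0 W.
Step 9 — Reactive power: Q = Im(S) = -15.35 VAR.
Step 10 — Apparent power: |S| = 15.35 VA.
Step 11 — Power factor: PF = P/|S| = 0 (leading).

(a) P = 0 W  (b) Q = -15.35 VAR  (c) S = 15.35 VA  (d) PF = 0 (leading)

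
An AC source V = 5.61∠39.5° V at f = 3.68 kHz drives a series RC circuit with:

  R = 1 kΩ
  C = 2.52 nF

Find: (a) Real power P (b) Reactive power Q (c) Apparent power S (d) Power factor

Step 1 — Angular frequency: ω = 2π·f = 2π·3680 = 2.312e+04 rad/s.
Step 2 — Component impedances:
  R: Z = R = 1000 Ω
  C: Z = 1/(jωC) = -j/(ω·C) = 0 - j1.716e+04 Ω
Step 3 — Series combination: Z_total = R + C = 1000 - j1.716e+04 Ω = 1.719e+04∠-86.7° Ω.
Step 4 — Source phasor: V = 5.61∠39.5° V = 4.329 + j3.568 V.
Step 5 — Current: I = V / Z = -0.0001926 + j0.0002635 A = 0.0003263∠126.2° A.
Step 6 — Complex power: S = V·I* = 0.0001065 - j0.001828 VA.
Step 7 — Real power: P = Re(S) = 0.0001065 W.
Step 8 — Reactive power: Q = Im(S) = -0.001828 VAR.
Step 9 — Apparent power: |S| = 0.001831 VA.
Step 10 — Power factor: PF = P/|S| = 0.05817 (leading).

(a) P = 0.0001065 W  (b) Q = -0.001828 VAR  (c) S = 0.001831 VA  (d) PF = 0.05817 (leading)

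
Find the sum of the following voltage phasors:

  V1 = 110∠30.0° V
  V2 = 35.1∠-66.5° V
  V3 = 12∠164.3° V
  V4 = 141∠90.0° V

Step 1 — Convert each phasor to rectangular form:
  V1 = 110·(cos(30.0°) + j·sin(30.0°)) = 95.26 + j55 V
  V2 = 35.1·(cos(-66.5°) + j·sin(-66.5°)) = 14 - j32.19 V
  V3 = 12·(cos(164.3°) + j·sin(164.3°)) = -11.55 + j3.247 V
  V4 = 141·(cos(90.0°) + j·sin(90.0°)) = 0 + j141 V
Step 2 — Sum components: V_total = 97.71 + j167.1 V.
Step 3 — Convert to polar: |V_total| = 193.5 V, ∠V_total = 59.7°.

V_total = 193.5∠59.7° V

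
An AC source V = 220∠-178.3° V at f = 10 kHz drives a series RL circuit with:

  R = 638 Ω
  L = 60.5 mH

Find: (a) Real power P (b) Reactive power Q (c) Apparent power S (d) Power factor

Step 1 — Angular frequency: ω = 2π·f = 2π·1e+04 = 6.283e+04 rad/s.
Step 2 — Component impedances:
  R: Z = R = 638 Ω
  L: Z = jωL = j·6.283e+04·0.0605 = 0 + j3801 Ω
Step 3 — Series combination: Z_total = R + L = 638 + j3801 Ω = 3854∠80.5° Ω.
Step 4 — Source phasor: V = 220∠-178.3° V = -219.9 - j6.527 V.
Step 5 — Current: I = V / Z = -0.01111 + j0.05598 A = 0.05708∠101.2° A.
Step 6 — Complex power: S = V·I* = 2.078 + j12.38 VA.
Step 7 — Real power: P = Re(S) = 2.078 W.
Step 8 — Reactive power: Q = Im(S) = 12.38 VAR.
Step 9 — Apparent power: |S| = 12.56 VA.
Step 10 — Power factor: PF = P/|S| = 0.1655 (lagging).

(a) P = 2.078 W  (b) Q = 12.38 VAR  (c) S = 12.56 VA  (d) PF = 0.1655 (lagging)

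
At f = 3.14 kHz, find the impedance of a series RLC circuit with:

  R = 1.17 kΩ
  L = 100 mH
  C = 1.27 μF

Step 1 — Angular frequency: ω = 2π·f = 2π·3140 = 1.973e+04 rad/s.
Step 2 — Component impedances:
  R: Z = R = 1170 Ω
  L: Z = jωL = j·1.973e+04·0.1 = 0 + j1973 Ω
  C: Z = 1/(jωC) = -j/(ω·C) = 0 - j39.91 Ω
Step 3 — Series combination: Z_total = R + L + C = 1170 + j1933 Ω = 2260∠58.8° Ω.

Z = 1170 + j1933 Ω = 2260∠58.8° Ω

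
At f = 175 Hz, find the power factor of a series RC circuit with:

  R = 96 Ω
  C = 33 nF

Step 1 — Angular frequency: ω = 2π·f = 2π·175 = 1100 rad/s.
Step 2 — Component impedances:
  R: Z = R = 96 Ω
  C: Z = 1/(jωC) = -j/(ω·C) = 0 - j2.756e+04 Ω
Step 3 — Series combination: Z_total = R + C = 96 - j2.756e+04 Ω = 2.756e+04∠-89.8° Ω.
Step 4 — Power factor: PF = cos(φ) = Re(Z)/|Z| = 96/2.756e+04 = 0.003483.
Step 5 — Type: Im(Z) = -2.756e+04 ⇒ leading (phase φ = -89.8°).

PF = 0.003483 (leading, φ = -89.8°)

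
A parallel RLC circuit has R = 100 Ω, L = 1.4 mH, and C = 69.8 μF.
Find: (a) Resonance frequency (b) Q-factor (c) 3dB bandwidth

Step 1 — Resonance: ω₀ = 1/√(LC) = 1/√(0.0014·6.98e-05) = 3199 rad/s.
Step 2 — f₀ = ω₀/(2π) = 509.1 Hz.
Step 3 — Parallel Q: Q = R/(ω₀L) = 100/(3199·0.0014) = 22.33.
Step 4 — Bandwidth: Δω = ω₀/Q = 143.3 rad/s; BW = Δω/(2π) = 22.8 Hz.

(a) f₀ = 509.1 Hz  (b) Q = 22.33  (c) BW = 22.8 Hz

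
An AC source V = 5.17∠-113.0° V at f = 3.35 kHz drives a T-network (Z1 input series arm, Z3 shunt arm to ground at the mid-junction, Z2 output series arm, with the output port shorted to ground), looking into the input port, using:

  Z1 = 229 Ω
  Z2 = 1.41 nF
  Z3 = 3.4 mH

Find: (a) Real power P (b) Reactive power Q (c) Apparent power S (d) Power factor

Step 1 — Angular frequency: ω = 2π·f = 2π·3350 = 2.105e+04 rad/s.
Step 2 — Component impedances:
  Z1: Z = R = 229 Ω
  Z2: Z = 1/(jωC) = -j/(ω·C) = 0 - j3.369e+04 Ω
  Z3: Z = jωL = j·2.105e+04·0.0034 = 0 + j71.57 Ω
Step 3 — With the output port shorted to ground, the output series arm Z2 runs from the junction to ground; the shunt arm Z3 also runs from the junction to ground. They appear in parallel: Z3 || Z2 = 0 + j71.72 Ω.
Step 4 — Series with input arm Z1: Z_in = Z1 + (Z3 || Z2) = 229 + j71.72 Ω = 240∠17.4° Ω.
Step 5 — Source phasor: V = 5.17∠-113.0° V = -2.02 - j4.759 V.
Step 6 — Current: I = V / Z = -0.01396 - j0.01641 A = 0.02154∠-130.4° A.
Step 7 — Complex power: S = V·I* = 0.1063 + j0.03329 VA.
Step 8 — Real power: P = Re(S) = 0.1063 W.
Step 9 — Reactive power: Q = Im(S) = 0.03329 VAR.
Step 10 — Apparent power: |S| = 0.1114 VA.
Step 11 — Power factor: PF = P/|S| = 0.9543 (lagging).

(a) P = 0.1063 W  (b) Q = 0.03329 VAR  (c) S = 0.1114 VA  (d) PF = 0.9543 (lagging)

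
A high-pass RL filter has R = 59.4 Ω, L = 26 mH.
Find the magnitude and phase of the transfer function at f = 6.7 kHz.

Step 1 — Angular frequency: ω = 2π·6700 = 4.21e+04 rad/s.
Step 2 — Transfer function: H(jω) = jωL/(R + jωL).
Step 3 — Numerator jωL = j·1095; denominator R + jωL = 59.4 + j1095.
Step 4 — H = 0.9971 + j0.05411.
Step 5 — Magnitude: |H| = 0.9985 (-0.0 dB); phase: φ = 3.1°.

|H| = 0.9985 (-0.0 dB), φ = 3.1°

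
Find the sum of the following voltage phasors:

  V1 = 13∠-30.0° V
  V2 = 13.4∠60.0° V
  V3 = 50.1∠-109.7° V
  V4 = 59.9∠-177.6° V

Step 1 — Convert each phasor to rectangular form:
  V1 = 13·(cos(-30.0°) + j·sin(-30.0°)) = 11.26 - j6.5 V
  V2 = 13.4·(cos(60.0°) + j·sin(60.0°)) = 6.7 + j11.6 V
  V3 = 50.1·(cos(-109.7°) + j·sin(-109.7°)) = -16.89 - j47.17 V
  V4 = 59.9·(cos(-177.6°) + j·sin(-177.6°)) = -59.85 - j2.508 V
Step 2 — Sum components: V_total = -58.78 - j44.57 V.
Step 3 — Convert to polar: |V_total| = 73.77 V, ∠V_total = -142.8°.

V_total = 73.77∠-142.8° V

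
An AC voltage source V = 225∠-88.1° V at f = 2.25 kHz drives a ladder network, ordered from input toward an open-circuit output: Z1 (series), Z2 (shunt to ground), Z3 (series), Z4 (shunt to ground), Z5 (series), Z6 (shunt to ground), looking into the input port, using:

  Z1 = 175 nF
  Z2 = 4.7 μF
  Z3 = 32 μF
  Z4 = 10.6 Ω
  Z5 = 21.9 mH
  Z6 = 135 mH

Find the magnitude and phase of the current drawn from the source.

Step 1 — Angular frequency: ω = 2π·f = 2π·2250 = 1.414e+04 rad/s.
Step 2 — Component impedances:
  Z1: Z = 1/(jωC) = -j/(ω·C) = 0 - j404.2 Ω
  Z2: Z = 1/(jωC) = -j/(ω·C) = 0 - j15.05 Ω
  Z3: Z = 1/(jωC) = -j/(ω·C) = 0 - j2.21 Ω
  Z4: Z = R = 10.6 Ω
  Z5: Z = jωL = j·1.414e+04·0.0219 = 0 + j309.6 Ω
  Z6: Z = jωL = j·1.414e+04·0.135 = 0 + j1909 Ω
Step 3 — Ladder network (open output): work backward from the far end, alternating series and parallel combinations. Z_in = 5.877 - j409.7 Ω = 409.8∠-89.2° Ω.
Step 4 — Source phasor: V = 225∠-88.1° V = 7.46 - j224.9 V.
Step 5 — Ohm's law: I = V / Z_total = (7.46 - j224.9) / (5.877 - j409.7) = 0.549 + j0.01033 A.
Step 6 — Convert to polar: |I| = 0.5491 A, ∠I = 1.1°.

I = 0.5491∠1.1° A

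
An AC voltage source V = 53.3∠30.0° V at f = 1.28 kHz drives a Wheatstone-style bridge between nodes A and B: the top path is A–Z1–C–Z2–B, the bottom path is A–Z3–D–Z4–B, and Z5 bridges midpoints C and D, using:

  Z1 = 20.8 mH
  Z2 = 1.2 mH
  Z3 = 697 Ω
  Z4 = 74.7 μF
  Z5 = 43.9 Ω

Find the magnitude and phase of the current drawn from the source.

Step 1 — Angular frequency: ω = 2π·f = 2π·1280 = 8042 rad/s.
Step 2 — Component impedances:
  Z1: Z = jωL = j·8042·0.0208 = 0 + j167.3 Ω
  Z2: Z = jωL = j·8042·0.0012 = 0 + j9.651 Ω
  Z3: Z = R = 697 Ω
  Z4: Z = 1/(jωC) = -j/(ω·C) = 0 - j1.665 Ω
  Z5: Z = R = 43.9 Ω
Step 3 — Bridge requires nodal analysis (the Z5 bridge couples midpoints C and D, so the two paths cannot be reduced to a simple series/parallel combination). Setting node B to ground and injecting 1 A at node A, the 3-node admittance system at A, C, D solves to V_A = Z_AB = 43.88 + j165.2 Ω = 170.9∠75.1° Ω.
Step 4 — Source phasor: V = 53.3∠30.0° V = 46.16 + j26.65 V.
Step 5 — Ohm's law: I = V / Z_total = (46.16 + j26.65) / (43.88 + j165.2) = 0.22 - j0.221 A.
Step 6 — Convert to polar: |I| = 0.3118 A, ∠I = -45.1°.

I = 0.3118∠-45.1° A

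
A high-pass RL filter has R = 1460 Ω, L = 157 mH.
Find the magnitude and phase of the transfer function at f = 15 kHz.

Step 1 — Angular frequency: ω = 2π·1.5e+04 = 9.425e+04 rad/s.
Step 2 — Transfer function: H(jω) = jωL/(R + jωL).
Step 3 — Numerator jωL = j·1.48e+04; denominator R + jωL = 1460 + j1.48e+04.
Step 4 — H = 0.9904 + j0.09772.
Step 5 — Magnitude: |H| = 0.9952 (-0.0 dB); phase: φ = 5.6°.

|H| = 0.9952 (-0.0 dB), φ = 5.6°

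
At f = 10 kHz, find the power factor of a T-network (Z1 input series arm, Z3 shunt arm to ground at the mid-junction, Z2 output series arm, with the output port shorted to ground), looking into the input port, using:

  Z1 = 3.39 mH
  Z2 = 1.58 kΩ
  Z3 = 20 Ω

Step 1 — Angular frequency: ω = 2π·f = 2π·1e+04 = 6.283e+04 rad/s.
Step 2 — Component impedances:
  Z1: Z = jωL = j·6.283e+04·0.00339 = 0 + j213 Ω
  Z2: Z = R = 1580 Ω
  Z3: Z = R = 20 Ω
Step 3 — With the output port shorted to ground, the output series arm Z2 runs from the junction to ground; the shunt arm Z3 also runs from the junction to ground. They appear in parallel: Z3 || Z2 = 19.75 Ω.
Step 4 — Series with input arm Z1: Z_in = Z1 + (Z3 || Z2) = 19.75 + j213 Ω = 213.9∠84.7° Ω.
Step 5 — Power factor: PF = cos(φ) = Re(Z)/|Z| = 19.75/213.9 = 0.09233.
Step 6 — Type: Im(Z) = 213 ⇒ lagging (phase φ = 84.7°).

PF = 0.09233 (lagging, φ = 84.7°)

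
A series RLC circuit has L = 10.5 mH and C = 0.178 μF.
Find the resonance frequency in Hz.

Step 1 — Resonance condition Im(Z)=0 gives ω₀ = 1/√(LC).
Step 2 — ω₀ = 1/√(0.0105·1.78e-07) = 2.313e+04 rad/s.
Step 3 — f₀ = ω₀/(2π) = 3681 Hz.

f₀ = 3681 Hz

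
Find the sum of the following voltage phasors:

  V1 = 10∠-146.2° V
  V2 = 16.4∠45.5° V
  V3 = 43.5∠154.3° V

Step 1 — Convert each phasor to rectangular form:
  V1 = 10·(cos(-146.2°) + j·sin(-146.2°)) = -8.31 - j5.563 V
  V2 = 16.4·(cos(45.5°) + j·sin(45.5°)) = 11.49 + j11.7 V
  V3 = 43.5·(cos(154.3°) + j·sin(154.3°)) = -39.2 + j18.86 V
Step 2 — Sum components: V_total = -36.01 + j25 V.
Step 3 — Convert to polar: |V_total| = 43.84 V, ∠V_total = 145.2°.

V_total = 43.84∠145.2° V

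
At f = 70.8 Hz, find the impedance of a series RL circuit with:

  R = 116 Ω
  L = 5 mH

Step 1 — Angular frequency: ω = 2π·f = 2π·70.8 = 444.8 rad/s.
Step 2 — Component impedances:
  R: Z = R = 116 Ω
  L: Z = jωL = j·444.8·0.005 = 0 + j2.224 Ω
Step 3 — Series combination: Z_total = R + L = 116 + j2.224 Ω = 116∠1.1° Ω.

Z = 116 + j2.224 Ω = 116∠1.1° Ω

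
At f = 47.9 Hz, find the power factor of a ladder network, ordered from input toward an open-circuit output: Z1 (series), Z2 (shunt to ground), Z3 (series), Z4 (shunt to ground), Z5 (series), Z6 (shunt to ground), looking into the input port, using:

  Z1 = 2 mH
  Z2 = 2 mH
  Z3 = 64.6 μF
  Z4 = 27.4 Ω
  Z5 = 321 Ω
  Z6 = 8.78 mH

Step 1 — Angular frequency: ω = 2π·f = 2π·47.9 = 301 rad/s.
Step 2 — Component impedances:
  Z1: Z = jωL = j·301·0.002 = 0 + j0.6019 Ω
  Z2: Z = jωL = j·301·0.002 = 0 + j0.6019 Ω
  Z3: Z = 1/(jωC) = -j/(ω·C) = 0 - j51.43 Ω
  Z4: Z = R = 27.4 Ω
  Z5: Z = R = 321 Ω
  Z6: Z = jωL = j·301·0.00878 = 0 + j2.642 Ω
Step 3 — Ladder network (open output): work backward from the far end, alternating series and parallel combinations. Z_in = 0.002841 + j1.21 Ω = 1.21∠89.9° Ω.
Step 4 — Power factor: PF = cos(φ) = Re(Z)/|Z| = 0.002841/1.2096 = 0.002349.
Step 5 — Type: Im(Z) = 1.21 ⇒ lagging (phase φ = 89.9°).

PF = 0.002349 (lagging, φ = 89.9°)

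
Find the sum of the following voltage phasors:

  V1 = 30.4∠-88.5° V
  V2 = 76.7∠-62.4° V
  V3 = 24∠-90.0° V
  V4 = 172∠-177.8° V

Step 1 — Convert each phasor to rectangular form:
  V1 = 30.4·(cos(-88.5°) + j·sin(-88.5°)) = 0.7958 - j30.39 V
  V2 = 76.7·(cos(-62.4°) + j·sin(-62.4°)) = 35.53 - j67.97 V
  V3 = 24·(cos(-90.0°) + j·sin(-90.0°)) = 0 - j24 V
  V4 = 172·(cos(-177.8°) + j·sin(-177.8°)) = -171.9 - j6.603 V
Step 2 — Sum components: V_total = -135.5 - j129 V.
Step 3 — Convert to polar: |V_total| = 187.1 V, ∠V_total = -136.4°.

V_total = 187.1∠-136.4° V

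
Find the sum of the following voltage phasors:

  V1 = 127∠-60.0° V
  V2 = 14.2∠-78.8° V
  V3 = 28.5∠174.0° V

Step 1 — Convert each phasor to rectangular form:
  V1 = 127·(cos(-60.0°) + j·sin(-60.0°)) = 63.5 - j110 V
  V2 = 14.2·(cos(-78.8°) + j·sin(-78.8°)) = 2.758 - j13.93 V
  V3 = 28.5·(cos(174.0°) + j·sin(174.0°)) = -28.34 + j2.979 V
Step 2 — Sum components: V_total = 37.91 - j120.9 V.
Step 3 — Convert to polar: |V_total| = 126.7 V, ∠V_total = -72.6°.

V_total = 126.7∠-72.6° V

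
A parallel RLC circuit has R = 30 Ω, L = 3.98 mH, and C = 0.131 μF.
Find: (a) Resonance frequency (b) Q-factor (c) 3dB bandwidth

Step 1 — Resonance: ω₀ = 1/√(LC) = 1/√(0.00398·1.31e-07) = 4.379e+04 rad/s.
Step 2 — f₀ = ω₀/(2π) = 6970 Hz.
Step 3 — Parallel Q: Q = R/(ω₀L) = 30/(4.379e+04·0.00398) = 0.1721.
Step 4 — Bandwidth: Δω = ω₀/Q = 2.545e+05 rad/s; BW = Δω/(2π) = 4.05e+04 Hz.

(a) f₀ = 6970 Hz  (b) Q = 0.1721  (c) BW = 4.05e+04 Hz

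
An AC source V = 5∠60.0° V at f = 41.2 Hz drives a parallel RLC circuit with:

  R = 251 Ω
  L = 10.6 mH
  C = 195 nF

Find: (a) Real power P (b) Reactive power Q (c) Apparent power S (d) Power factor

Step 1 — Angular frequency: ω = 2π·f = 2π·41.2 = 258.9 rad/s.
Step 2 — Component impedances:
  R: Z = R = 251 Ω
  L: Z = jωL = j·258.9·0.0106 = 0 + j2.744 Ω
  C: Z = 1/(jωC) = -j/(ω·C) = 0 - j1.981e+04 Ω
Step 3 — Parallel combination: 1/Z_total = 1/R + 1/L + 1/C; Z_total = 0.03 + j2.744 Ω = 2.744∠89.4° Ω.
Step 4 — Source phasor: V = 5∠60.0° V = 2.5 + j4.33 V.
Step 5 — Current: I = V / Z = 1.588 - j0.8937 A = 1.822∠-29.4° A.
Step 6 — Complex power: S = V·I* = 0.0996 + j9.11 VA.
Step 7 — Real power: P = Re(S) = 0.0996 W.
Step 8 — Reactive power: Q = Im(S) = 9.11 VAR.
Step 9 — Apparent power: |S| = 9.11 VA.
Step 10 — Power factor: PF = P/|S| = 0.01093 (lagging).

(a) P = 0.0996 W  (b) Q = 9.11 VAR  (c) S = 9.11 VA  (d) PF = 0.01093 (lagging)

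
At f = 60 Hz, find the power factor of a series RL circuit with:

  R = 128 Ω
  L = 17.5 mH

Step 1 — Angular frequency: ω = 2π·f = 2π·60 = 377 rad/s.
Step 2 — Component impedances:
  R: Z = R = 128 Ω
  L: Z = jωL = j·377·0.0175 = 0 + j6.597 Ω
Step 3 — Series combination: Z_total = R + L = 128 + j6.597 Ω = 128.2∠3.0° Ω.
Step 4 — Power factor: PF = cos(φ) = Re(Z)/|Z| = 128/128.17 = 0.9987.
Step 5 — Type: Im(Z) = 6.597 ⇒ lagging (phase φ = 3.0°).

PF = 0.9987 (lagging, φ = 3.0°)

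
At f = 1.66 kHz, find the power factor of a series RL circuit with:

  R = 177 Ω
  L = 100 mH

Step 1 — Angular frequency: ω = 2π·f = 2π·1660 = 1.043e+04 rad/s.
Step 2 — Component impedances:
  R: Z = R = 177 Ω
  L: Z = jωL = j·1.043e+04·0.1 = 0 + j1043 Ω
Step 3 — Series combination: Z_total = R + L = 177 + j1043 Ω = 1058∠80.4° Ω.
Step 4 — Power factor: PF = cos(φ) = Re(Z)/|Z| = 177/1058 = 0.1673.
Step 5 — Type: Im(Z) = 1043 ⇒ lagging (phase φ = 80.4°).

PF = 0.1673 (lagging, φ = 80.4°)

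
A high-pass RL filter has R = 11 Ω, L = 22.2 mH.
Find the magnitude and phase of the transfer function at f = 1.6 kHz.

Step 1 — Angular frequency: ω = 2π·1600 = 1.005e+04 rad/s.
Step 2 — Transfer function: H(jω) = jωL/(R + jωL).
Step 3 — Numerator jωL = j·223.2; denominator R + jωL = 11 + j223.2.
Step 4 — H = 0.9976 + j0.04917.
Step 5 — Magnitude: |H| = 0.9988 (-0.0 dB); phase: φ = 2.8°.

|H| = 0.9988 (-0.0 dB), φ = 2.8°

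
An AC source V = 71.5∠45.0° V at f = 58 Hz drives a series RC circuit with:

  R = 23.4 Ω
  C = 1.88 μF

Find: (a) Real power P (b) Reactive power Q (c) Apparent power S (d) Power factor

Step 1 — Angular frequency: ω = 2π·f = 2π·58 = 364.4 rad/s.
Step 2 — Component impedances:
  R: Z = R = 23.4 Ω
  C: Z = 1/(jωC) = -j/(ω·C) = 0 - j1460 Ω
Step 3 — Series combination: Z_total = R + C = 23.4 - j1460 Ω = 1460∠-89.1° Ω.
Step 4 — Source phasor: V = 71.5∠45.0° V = 50.56 + j50.56 V.
Step 5 — Current: I = V / Z = -0.03407 + j0.03518 A = 0.04898∠134.1° A.
Step 6 — Complex power: S = V·I* = 0.05614 - j3.502 VA.
Step 7 — Real power: P = Re(S) = 0.05614 W.
Step 8 — Reactive power: Q = Im(S) = -3.502 VAR.
Step 9 — Apparent power: |S| = 3.502 VA.
Step 10 — Power factor: PF = P/|S| = 0.01603 (leading).

(a) P = 0.05614 W  (b) Q = -3.502 VAR  (c) S = 3.502 VA  (d) PF = 0.01603 (leading)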